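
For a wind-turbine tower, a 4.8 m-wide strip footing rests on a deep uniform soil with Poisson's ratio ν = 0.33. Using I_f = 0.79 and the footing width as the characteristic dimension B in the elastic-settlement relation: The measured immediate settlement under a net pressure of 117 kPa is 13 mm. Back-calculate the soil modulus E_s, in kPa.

E_s ≈ 30400 kPa

S_e = q·B·(1−ν²)/E_s · I_f  ⇒  E_s = q·B·(1−ν²)·I_f / S_e.
E_s = 117 × 4.8 × 0.8911 × 0.79 / 0.013 = 30410 kPa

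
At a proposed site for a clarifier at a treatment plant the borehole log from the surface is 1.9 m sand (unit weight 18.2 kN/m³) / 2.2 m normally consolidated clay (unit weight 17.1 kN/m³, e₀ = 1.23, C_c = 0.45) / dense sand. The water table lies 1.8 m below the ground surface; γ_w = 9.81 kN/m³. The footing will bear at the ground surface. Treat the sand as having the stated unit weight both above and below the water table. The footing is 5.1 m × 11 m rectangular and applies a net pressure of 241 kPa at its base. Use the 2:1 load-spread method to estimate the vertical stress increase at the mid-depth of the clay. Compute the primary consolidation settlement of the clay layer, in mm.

S_c ≈ 261 mm

Mid-depth of clay below the ground surface: z = 1.9 + 2.2/2 = 3 m.
Total vertical stress at mid-clay: σ_v = 18.2×1.9 + 17.1×1.1 = 53.39 kPa.
Pore pressure: u = 9.81×(3 − 1.8) = 11.772 kPa.
Initial effective stress: σ'_0 = σ_v − u = 53.39 − 11.772 = 41.618 kPa.
Stress increase at mid-clay by the 2:1 spreading method:
Δσ = qBL/((B+z)(L+z)) = 241×5.1×11/((5.1+3)(11+3)) = 119.22 kPa
Final effective stress: σ'_f = σ'_0 + Δσ = 41.618 + 119.22 = 160.84 kPa.
Normally consolidated clay, so the full stress increment lies on the virgin compression line:
S_c = C_c·H/(1+e₀)·log₁₀(σ'_f/σ'_0) = 0.45×2.2/(1+1.23)×log₁₀(160.84/41.618)
    = 0.44395 × 0.58711 = 0.2606 m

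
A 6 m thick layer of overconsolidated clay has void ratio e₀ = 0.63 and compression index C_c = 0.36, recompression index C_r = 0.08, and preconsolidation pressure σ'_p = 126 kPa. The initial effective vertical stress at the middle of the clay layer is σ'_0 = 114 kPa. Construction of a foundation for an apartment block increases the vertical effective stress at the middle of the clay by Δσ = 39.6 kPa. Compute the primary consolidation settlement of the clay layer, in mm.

S_c ≈ 127 mm

Final effective stress: σ'_f = 114 + 39.6 = 153.6 kPa.
σ'_f = 153.6 > σ'_p = 126 kPa, so the stress path crosses the preconsolidation pressure — recompression up to σ'_p, then virgin compression beyond:
S_c = H/(1+e₀)·[C_r·log₁₀(σ'_p/σ'_0) + C_c·log₁₀(σ'_f/σ'_p)]
    = 6/1.63 × [0.08×log₁₀(126/114) + 0.36×log₁₀(153.6/126)]
    = 3.681 × [0.0034773 + 0.030967] = 0.1268 m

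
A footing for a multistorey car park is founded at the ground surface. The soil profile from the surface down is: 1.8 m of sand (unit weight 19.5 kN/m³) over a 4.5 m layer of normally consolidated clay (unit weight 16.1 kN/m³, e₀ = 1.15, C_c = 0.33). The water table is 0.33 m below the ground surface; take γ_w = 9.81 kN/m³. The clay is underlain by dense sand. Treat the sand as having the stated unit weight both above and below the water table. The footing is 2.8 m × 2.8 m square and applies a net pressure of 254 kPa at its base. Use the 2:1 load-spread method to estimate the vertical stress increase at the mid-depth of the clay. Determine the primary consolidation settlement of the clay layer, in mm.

Mid-depth of clay below the ground surface: z = 1.8 + 4.5/2 = 4.05 m.
Total vertical stress at mid-clay: σ_v = 19.5×1.8 + 16.1×2.25 = 71.325 kPa.
Pore pressure: u = 9.81×(4.05 − 0.33) = 36.493 kPa.
Initial effective stress: σ'_0 = σ_v − u = 71.325 − 36.493 = 34.832 kPa.
Stress increase at mid-clay by the 2:1 spreading method:
Δσ = qBL/((B+z)(L+z)) = 254×2.8×2.8/((2.8+4.05)(2.8+4.05)) = 42.439 kPa
Final effective stress: σ'_f = σ'_0 + Δσ = 34.832 + 42.439 = 77.271 kPa.
Normally consolidated clay, so the full stress increment lies on the virgin compression line:
S_c = C_c·H/(1+e₀)·log₁₀(σ'_f/σ'_0) = 0.33×4.5/(1+1.15)×log₁₀(77.271/34.832)
    = 0.6907 × 0.34604 = 0.239 m

S_c ≈ 239 mm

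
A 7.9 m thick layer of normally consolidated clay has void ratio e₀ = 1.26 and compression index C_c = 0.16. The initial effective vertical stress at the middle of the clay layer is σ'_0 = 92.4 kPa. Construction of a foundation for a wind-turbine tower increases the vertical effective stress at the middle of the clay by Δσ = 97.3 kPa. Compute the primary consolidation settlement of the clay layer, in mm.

Final effective stress: σ'_f = σ'_0 + Δσ = 92.4 + 97.3 = 189.7 kPa.
Normally consolidated clay, so the full stress increment lies on the virgin compression line:
S_c = C_c·H/(1+e₀)·log₁₀(σ'_f/σ'_0) = 0.16×7.9/(1+1.26)×log₁₀(189.7/92.4)
    = 0.55929 × 0.3124 = 0.1747 m

S_c ≈ 175 mm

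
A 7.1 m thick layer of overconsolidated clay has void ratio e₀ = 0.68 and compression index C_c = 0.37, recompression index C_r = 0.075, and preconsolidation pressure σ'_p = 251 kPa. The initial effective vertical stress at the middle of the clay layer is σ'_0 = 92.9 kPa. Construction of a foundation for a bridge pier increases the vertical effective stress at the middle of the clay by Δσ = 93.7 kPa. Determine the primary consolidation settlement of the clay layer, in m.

Final effective stress: σ'_f = 92.9 + 93.7 = 186.6 kPa.
σ'_f = 186.6 ≤ σ'_p = 251 kPa, so the clay remains overconsolidated and only the recompression index applies:
S_c = C_r·H/(1+e₀)·log₁₀(σ'_f/σ'_0) = 0.075×7.1/1.68×log₁₀(186.6/92.9)
    = 0.31696 × 0.3029 = 0.09601 m

S_c ≈ 0.096 m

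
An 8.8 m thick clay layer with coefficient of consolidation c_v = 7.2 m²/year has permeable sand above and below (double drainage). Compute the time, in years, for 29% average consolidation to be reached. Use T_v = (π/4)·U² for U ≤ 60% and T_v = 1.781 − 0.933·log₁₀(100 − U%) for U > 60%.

Drainage path length: H_d = H/2 = 4.4 m (double drainage).
U ≤ 60%: T_v = (π/4)·U² = (π/4)×0.29² = 0.066052.
t = T_v·H_d²/c_v = 0.066052×4.4²/7.2 = 0.1776 years.

t ≈ 0.178 years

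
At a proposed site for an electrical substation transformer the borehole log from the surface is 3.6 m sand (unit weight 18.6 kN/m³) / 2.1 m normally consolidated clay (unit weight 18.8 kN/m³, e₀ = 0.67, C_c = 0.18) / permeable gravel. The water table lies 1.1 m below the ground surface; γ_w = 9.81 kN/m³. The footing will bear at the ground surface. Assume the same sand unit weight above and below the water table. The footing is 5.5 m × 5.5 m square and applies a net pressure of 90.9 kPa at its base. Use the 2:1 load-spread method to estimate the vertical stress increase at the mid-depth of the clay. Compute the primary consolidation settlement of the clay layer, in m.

Mid-depth of clay below the ground surface: z = 3.6 + 2.1/2 = 4.65 m.
Total vertical stress at mid-clay: σ_v = 18.6×3.6 + 18.8×1.05 = 86.7 kPa.
Pore pressure: u = 9.81×(4.65 − 1.1) = 34.825 kPa.
Initial effective stress: σ'_0 = σ_v − u = 86.7 − 34.825 = 51.875 kPa.
Stress increase at mid-clay by the 2:1 spreading method:
Δσ = qBL/((B+z)(L+z)) = 90.9×5.5×5.5/((5.5+4.65)(5.5+4.65)) = 26.691 kPa
Final effective stress: σ'_f = σ'_0 + Δσ = 51.875 + 26.691 = 78.566 kPa.
Normally consolidated clay, so the full stress increment lies on the virgin compression line:
S_c = C_c·H/(1+e₀)·log₁₀(σ'_f/σ'_0) = 0.18×2.1/(1+0.67)×log₁₀(78.566/51.875)
    = 0.22635 × 0.18028 = 0.04081 m

S_c ≈ 0.0408 m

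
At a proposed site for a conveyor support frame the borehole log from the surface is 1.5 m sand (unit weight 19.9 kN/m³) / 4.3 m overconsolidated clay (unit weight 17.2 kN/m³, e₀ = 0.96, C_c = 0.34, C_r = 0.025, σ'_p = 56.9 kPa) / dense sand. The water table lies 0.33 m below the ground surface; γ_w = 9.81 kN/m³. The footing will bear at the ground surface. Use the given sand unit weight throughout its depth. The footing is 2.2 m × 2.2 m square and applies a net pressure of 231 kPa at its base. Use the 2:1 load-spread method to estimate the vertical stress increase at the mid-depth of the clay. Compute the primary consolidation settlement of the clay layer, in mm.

Mid-depth of clay below the ground surface: z = 1.5 + 4.3/2 = 3.65 m.
Total vertical stress at mid-clay: σ_v = 19.9×1.5 + 17.2×2.15 = 66.83 kPa.
Pore pressure: u = 9.81×(3.65 − 0.33) = 32.569 kPa.
Initial effective stress: σ'_0 = σ_v − u = 66.83 − 32.569 = 34.261 kPa.
Stress increase at mid-clay by the 2:1 spreading method:
Δσ = qBL/((B+z)(L+z)) = 231×2.2×2.2/((2.2+3.65)(2.2+3.65)) = 32.67 kPa
Final effective stress: σ'_f = 34.261 + 32.67 = 66.931 kPa.
σ'_f = 66.931 > σ'_p = 56.9 kPa, so the stress path crosses the preconsolidation pressure — recompression up to σ'_p, then virgin compression beyond:
S_c = H/(1+e₀)·[C_r·log₁₀(σ'_p/σ'_0) + C_c·log₁₀(σ'_f/σ'_p)]
    = 4.3/1.96 × [0.025×log₁₀(56.9/34.261) + 0.34×log₁₀(66.931/56.9)]
    = 2.1939 × [0.0055078 + 0.023975] = 0.06468 m

S_c ≈ 64.7 mm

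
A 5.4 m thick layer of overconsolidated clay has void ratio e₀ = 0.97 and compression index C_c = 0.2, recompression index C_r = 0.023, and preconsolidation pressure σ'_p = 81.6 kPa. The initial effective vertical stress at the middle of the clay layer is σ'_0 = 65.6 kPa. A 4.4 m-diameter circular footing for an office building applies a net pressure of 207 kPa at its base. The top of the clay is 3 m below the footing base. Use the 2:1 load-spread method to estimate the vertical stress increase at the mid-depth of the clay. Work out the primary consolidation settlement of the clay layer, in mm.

Mid-depth of clay below the footing base: z = 3 + 5.4/2 = 5.7 m.
Stress increase at mid-clay by the 2:1 spreading method:
Δσ ≈ qD²/(D+z)² = 207×4.4²/(4.4+5.7)² = 39.286 kPa
Final effective stress: σ'_f = 65.6 + 39.286 = 104.89 kPa.
σ'_f = 104.89 > σ'_p = 81.6 kPa, so the stress path crosses the preconsolidation pressure — recompression up to σ'_p, then virgin compression beyond:
S_c = H/(1+e₀)·[C_r·log₁₀(σ'_p/σ'_0) + C_c·log₁₀(σ'_f/σ'_p)]
    = 5.4/1.97 × [0.023×log₁₀(81.6/65.6) + 0.2×log₁₀(104.89/81.6)]
    = 2.7411 × [0.0021801 + 0.021809] = 0.06576 m

S_c ≈ 65.8 mm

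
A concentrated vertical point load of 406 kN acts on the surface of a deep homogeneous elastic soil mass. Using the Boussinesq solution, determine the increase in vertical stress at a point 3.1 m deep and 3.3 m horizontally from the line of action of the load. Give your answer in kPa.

Boussinesq vertical stress below a point load on an elastic half-space:
Δσ_z = 3P/(2πz²) · [1 + (r/z)²]^(−5/2)
r/z = 3.3/3.1 = 1.0645; [1+(r/z)²]^(−5/2) = 0.15046.
Δσ_z = 3×406/(2π×3.1²) × 0.15046 = 20.172 × 0.15046 = 3.035 kPa

Δσ_z ≈ 3.04 kPa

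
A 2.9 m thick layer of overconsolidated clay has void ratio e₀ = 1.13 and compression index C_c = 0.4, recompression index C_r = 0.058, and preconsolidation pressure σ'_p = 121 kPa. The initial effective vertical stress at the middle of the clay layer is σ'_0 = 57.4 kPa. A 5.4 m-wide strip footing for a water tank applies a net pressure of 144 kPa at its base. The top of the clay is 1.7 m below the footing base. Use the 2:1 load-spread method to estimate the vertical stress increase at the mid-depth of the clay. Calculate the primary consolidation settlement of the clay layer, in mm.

Mid-depth of clay below the footing base: z = 1.7 + 2.9/2 = 3.15 m.
Stress increase at mid-clay by the 2:1 spreading method:
Δσ = qB/(B+z) = 144×5.4/(5.4+3.15) = 90.947 kPa
Final effective stress: σ'_f = 57.4 + 90.947 = 148.35 kPa.
σ'_f = 148.35 > σ'_p = 121 kPa, so the stress path crosses the preconsolidation pressure — recompression up to σ'_p, then virgin compression beyond:
S_c = H/(1+e₀)·[C_r·log₁₀(σ'_p/σ'_0) + C_c·log₁₀(σ'_f/σ'_p)]
    = 2.9/2.13 × [0.058×log₁₀(121/57.4) + 0.4×log₁₀(148.35/121)]
    = 1.3615 × [0.018785 + 0.035401] = 0.07377 m

S_c ≈ 73.8 mm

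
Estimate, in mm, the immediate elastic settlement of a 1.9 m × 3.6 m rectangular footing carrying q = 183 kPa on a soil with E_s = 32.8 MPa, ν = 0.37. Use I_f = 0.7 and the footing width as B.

Immediate (elastic) settlement: S_e = q·B·(1−ν²)/E_s · I_f.
E_s = 32.8 MPa = 32800 kPa.
S_e = 183 × 1.9 × (1 − 0.37²) / 32800 × 0.7
    = 183 × 1.9 × 0.8631 / 32800 × 0.7
    = 0.006405 m = 6.405 mm

S_e ≈ 6.4 mm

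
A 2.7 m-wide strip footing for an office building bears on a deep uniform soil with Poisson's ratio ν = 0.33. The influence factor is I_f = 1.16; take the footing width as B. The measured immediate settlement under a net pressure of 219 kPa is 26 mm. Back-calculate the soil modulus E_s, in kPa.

E_s ≈ 23500 kPa

S_e = q·B·(1−ν²)/E_s · I_f  ⇒  E_s = q·B·(1−ν²)·I_f / S_e.
E_s = 219 × 2.7 × 0.8911 × 1.16 / 0.026 = 23510 kPa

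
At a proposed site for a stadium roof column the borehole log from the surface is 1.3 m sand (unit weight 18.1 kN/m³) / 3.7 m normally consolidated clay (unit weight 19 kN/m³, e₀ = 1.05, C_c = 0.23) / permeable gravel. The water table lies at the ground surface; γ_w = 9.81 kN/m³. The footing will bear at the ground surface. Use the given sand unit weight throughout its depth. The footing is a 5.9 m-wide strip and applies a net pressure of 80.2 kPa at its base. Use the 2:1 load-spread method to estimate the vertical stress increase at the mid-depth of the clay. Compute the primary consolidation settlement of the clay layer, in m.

Mid-depth of clay below the ground surface: z = 1.3 + 3.7/2 = 3.15 m.
Total vertical stress at mid-clay: σ_v = 18.1×1.3 + 19×1.85 = 58.68 kPa.
Pore pressure: u = 9.81×(3.15 − 0) = 30.902 kPa.
Initial effective stress: σ'_0 = σ_v − u = 58.68 − 30.902 = 27.778 kPa.
Stress increase at mid-clay by the 2:1 spreading method:
Δσ = qB/(B+z) = 80.2×5.9/(5.9+3.15) = 52.285 kPa
Final effective stress: σ'_f = σ'_0 + Δσ = 27.778 + 52.285 = 80.063 kPa.
Normally consolidated clay, so the full stress increment lies on the virgin compression line:
S_c = C_c·H/(1+e₀)·log₁₀(σ'_f/σ'_0) = 0.23×3.7/(1+1.05)×log₁₀(80.063/27.778)
    = 0.41512 × 0.45973 = 0.1908 m

S_c ≈ 0.191 m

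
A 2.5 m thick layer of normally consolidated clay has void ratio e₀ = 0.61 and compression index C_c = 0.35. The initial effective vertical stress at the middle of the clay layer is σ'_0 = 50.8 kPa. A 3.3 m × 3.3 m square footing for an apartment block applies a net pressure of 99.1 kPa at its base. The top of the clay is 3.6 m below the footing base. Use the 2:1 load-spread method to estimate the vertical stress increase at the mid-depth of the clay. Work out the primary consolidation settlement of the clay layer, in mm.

Mid-depth of clay below the footing base: z = 3.6 + 2.5/2 = 4.85 m.
Stress increase at mid-clay by the 2:1 spreading method:
Δσ = qBL/((B+z)(L+z)) = 99.1×3.3×3.3/((3.3+4.85)(3.3+4.85)) = 16.247 kPa
Final effective stress: σ'_f = σ'_0 + Δσ = 50.8 + 16.247 = 67.047 kPa.
Normally consolidated clay, so the full stress increment lies on the virgin compression line:
S_c = C_c·H/(1+e₀)·log₁₀(σ'_f/σ'_0) = 0.35×2.5/(1+0.61)×log₁₀(67.047/50.8)
    = 0.54348 × 0.12052 = 0.0655 m

S_c ≈ 65.5 mm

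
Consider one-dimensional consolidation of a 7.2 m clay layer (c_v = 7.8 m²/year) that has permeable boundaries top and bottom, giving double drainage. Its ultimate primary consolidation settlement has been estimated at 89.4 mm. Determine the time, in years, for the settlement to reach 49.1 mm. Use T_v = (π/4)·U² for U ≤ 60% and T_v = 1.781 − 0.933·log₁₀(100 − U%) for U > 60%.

Drainage path length: H_d = H/2 = 3.6 m (double drainage).
U = S(t)/S_ult = 49.1/89.4 = 0.5492.
U ≤ 60%: T_v = (π/4)·U² = (π/4)×0.54922² = 0.23691.
t = T_v·H_d²/c_v = 0.23691×3.6²/7.8 = 0.3936 years.

t ≈ 0.394 years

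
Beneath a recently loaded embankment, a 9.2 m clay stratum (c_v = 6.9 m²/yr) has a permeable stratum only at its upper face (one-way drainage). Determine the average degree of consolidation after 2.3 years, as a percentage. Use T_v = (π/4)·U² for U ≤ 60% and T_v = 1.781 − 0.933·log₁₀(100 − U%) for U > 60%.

U ≈ 48.9 %

Drainage path length: H_d = H = 9.2 m (single drainage).
T_v = c_v·t/H_d² = 6.9×2.3/9.2² = 0.1875.
T_v = 0.1875 corresponds to the U ≤ 60% branch:
U = √(4T_v/π) = 0.4886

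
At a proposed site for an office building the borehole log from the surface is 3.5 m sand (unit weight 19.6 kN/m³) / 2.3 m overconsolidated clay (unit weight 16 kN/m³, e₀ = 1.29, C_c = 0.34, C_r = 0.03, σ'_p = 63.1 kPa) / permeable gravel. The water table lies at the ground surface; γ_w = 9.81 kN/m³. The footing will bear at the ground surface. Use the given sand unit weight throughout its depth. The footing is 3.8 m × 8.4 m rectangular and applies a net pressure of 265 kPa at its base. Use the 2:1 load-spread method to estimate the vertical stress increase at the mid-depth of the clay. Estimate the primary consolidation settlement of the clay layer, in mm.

S_c ≈ 98.5 mm

Mid-depth of clay below the ground surface: z = 3.5 + 2.3/2 = 4.65 m.
Total vertical stress at mid-clay: σ_v = 19.6×3.5 + 16×1.15 = 87 kPa.
Pore pressure: u = 9.81×(4.65 − 0) = 45.617 kPa.
Initial effective stress: σ'_0 = σ_v − u = 87 − 45.617 = 41.383 kPa.
Stress increase at mid-clay by the 2:1 spreading method:
Δσ = qBL/((B+z)(L+z)) = 265×3.8×8.4/((3.8+4.65)(8.4+4.65)) = 76.708 kPa
Final effective stress: σ'_f = 41.383 + 76.708 = 118.09 kPa.
σ'_f = 118.09 > σ'_p = 63.1 kPa, so the stress path crosses the preconsolidation pressure — recompression up to σ'_p, then virgin compression beyond:
S_c = H/(1+e₀)·[C_r·log₁₀(σ'_p/σ'_0) + C_c·log₁₀(σ'_f/σ'_p)]
    = 2.3/2.29 × [0.03×log₁₀(63.1/41.383) + 0.34×log₁₀(118.09/63.1)]
    = 1.0044 × [0.0054962 + 0.092542] = 0.09847 m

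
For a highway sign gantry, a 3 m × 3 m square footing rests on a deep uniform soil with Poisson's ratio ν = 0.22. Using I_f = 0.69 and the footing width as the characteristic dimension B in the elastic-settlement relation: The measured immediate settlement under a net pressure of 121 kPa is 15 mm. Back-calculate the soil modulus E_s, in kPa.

S_e = q·B·(1−ν²)/E_s · I_f  ⇒  E_s = q·B·(1−ν²)·I_f / S_e.
E_s = 121 × 3 × 0.9516 × 0.69 / 0.015 = 15890 kPa

E_s ≈ 15900 kPa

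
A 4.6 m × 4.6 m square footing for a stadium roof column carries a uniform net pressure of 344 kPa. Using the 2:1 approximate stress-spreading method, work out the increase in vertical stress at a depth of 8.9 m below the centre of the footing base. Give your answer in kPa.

By the 2:1 method the load spreads at 1 horizontal : 2 vertical, so at depth z the loaded area has grown by z in each plan dimension:
Δσ = qBL/((B+z)(L+z)) = 344×4.6×4.6/((4.6+8.9)(4.6+8.9)) = 39.94 kPa

Δσ_z ≈ 39.9 kPa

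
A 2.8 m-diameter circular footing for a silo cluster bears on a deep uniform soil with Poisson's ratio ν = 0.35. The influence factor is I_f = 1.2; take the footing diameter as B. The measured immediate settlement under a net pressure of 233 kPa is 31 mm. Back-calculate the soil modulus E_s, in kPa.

S_e = q·B·(1−ν²)/E_s · I_f  ⇒  E_s = q·B·(1−ν²)·I_f / S_e.
E_s = 233 × 2.8 × 0.8775 × 1.2 / 0.031 = 22160 kPa

E_s ≈ 22200 kPa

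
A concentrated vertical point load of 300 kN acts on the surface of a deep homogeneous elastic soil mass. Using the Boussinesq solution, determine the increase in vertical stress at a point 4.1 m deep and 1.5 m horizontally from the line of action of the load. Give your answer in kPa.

Boussinesq vertical stress below a point load on an elastic half-space:
Δσ_z = 3P/(2πz²) · [1 + (r/z)²]^(−5/2)
r/z = 1.5/4.1 = 0.36585; [1+(r/z)²]^(−5/2) = 0.73049.
Δσ_z = 3×300/(2π×4.1²) × 0.73049 = 8.5211 × 0.73049 = 6.225 kPa

Δσ_z ≈ 6.22 kPa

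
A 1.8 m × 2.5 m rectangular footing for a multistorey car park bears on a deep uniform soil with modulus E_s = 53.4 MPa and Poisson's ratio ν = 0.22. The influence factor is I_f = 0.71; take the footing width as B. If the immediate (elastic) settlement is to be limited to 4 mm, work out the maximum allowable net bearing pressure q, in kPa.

q ≈ 176 kPa

E_s = 53.4 MPa = 53400 kPa.
S_e = q·B·(1−ν²)/E_s · I_f  ⇒  q = S_e·E_s / (B·(1−ν²)·I_f).
q = 0.004 × 53400 / (1.8 × 0.9516 × 0.71) = 175.6 kPa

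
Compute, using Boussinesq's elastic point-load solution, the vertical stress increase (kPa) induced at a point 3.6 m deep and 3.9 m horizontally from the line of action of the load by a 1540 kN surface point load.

Boussinesq vertical stress below a point load on an elastic half-space:
Δσ_z = 3P/(2πz²) · [1 + (r/z)²]^(−5/2)
r/z = 3.9/3.6 = 1.0833; [1+(r/z)²]^(−5/2) = 0.14356.
Δσ_z = 3×1540/(2π×3.6²) × 0.14356 = 56.736 × 0.14356 = 8.145 kPa

Δσ_z ≈ 8.15 kPa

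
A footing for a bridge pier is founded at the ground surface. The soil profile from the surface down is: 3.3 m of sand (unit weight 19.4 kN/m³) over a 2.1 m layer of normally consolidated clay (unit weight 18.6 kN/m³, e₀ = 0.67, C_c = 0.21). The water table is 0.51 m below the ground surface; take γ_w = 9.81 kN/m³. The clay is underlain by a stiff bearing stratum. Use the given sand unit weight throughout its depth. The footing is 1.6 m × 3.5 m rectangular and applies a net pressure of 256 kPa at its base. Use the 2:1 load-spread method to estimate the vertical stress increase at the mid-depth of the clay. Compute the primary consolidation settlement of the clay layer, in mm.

S_c ≈ 58.7 mm

Mid-depth of clay below the ground surface: z = 3.3 + 2.1/2 = 4.35 m.
Total vertical stress at mid-clay: σ_v = 19.4×3.3 + 18.6×1.05 = 83.55 kPa.
Pore pressure: u = 9.81×(4.35 − 0.51) = 37.67 kPa.
Initial effective stress: σ'_0 = σ_v − u = 83.55 − 37.67 = 45.88 kPa.
Stress increase at mid-clay by the 2:1 spreading method:
Δσ = qBL/((B+z)(L+z)) = 256×1.6×3.5/((1.6+4.35)(3.5+4.35)) = 30.693 kPa
Final effective stress: σ'_f = σ'_0 + Δσ = 45.88 + 30.693 = 76.573 kPa.
Normally consolidated clay, so the full stress increment lies on the virgin compression line:
S_c = C_c·H/(1+e₀)·log₁₀(σ'_f/σ'_0) = 0.21×2.1/(1+0.67)×log₁₀(76.573/45.88)
    = 0.26407 × 0.22245 = 0.05874 m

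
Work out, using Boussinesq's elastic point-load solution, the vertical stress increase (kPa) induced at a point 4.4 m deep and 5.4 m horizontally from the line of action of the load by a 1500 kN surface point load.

Δσ_z ≈ 3.72 kPa

Boussinesq vertical stress below a point load on an elastic half-space:
Δσ_z = 3P/(2πz²) · [1 + (r/z)²]^(−5/2)
r/z = 5.4/4.4 = 1.2273; [1+(r/z)²]^(−5/2) = 0.10057.
Δσ_z = 3×1500/(2π×4.4²) × 0.10057 = 36.994 × 0.10057 = 3.72 kPa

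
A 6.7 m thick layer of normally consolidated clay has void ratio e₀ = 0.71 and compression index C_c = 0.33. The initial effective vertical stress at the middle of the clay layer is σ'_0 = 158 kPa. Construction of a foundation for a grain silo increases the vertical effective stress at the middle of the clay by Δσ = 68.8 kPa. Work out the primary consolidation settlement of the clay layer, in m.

S_c ≈ 0.203 m

Final effective stress: σ'_f = σ'_0 + Δσ = 158 + 68.8 = 226.8 kPa.
Normally consolidated clay, so the full stress increment lies on the virgin compression line:
S_c = C_c·H/(1+e₀)·log₁₀(σ'_f/σ'_0) = 0.33×6.7/(1+0.71)×log₁₀(226.8/158)
    = 1.293 × 0.15699 = 0.203 m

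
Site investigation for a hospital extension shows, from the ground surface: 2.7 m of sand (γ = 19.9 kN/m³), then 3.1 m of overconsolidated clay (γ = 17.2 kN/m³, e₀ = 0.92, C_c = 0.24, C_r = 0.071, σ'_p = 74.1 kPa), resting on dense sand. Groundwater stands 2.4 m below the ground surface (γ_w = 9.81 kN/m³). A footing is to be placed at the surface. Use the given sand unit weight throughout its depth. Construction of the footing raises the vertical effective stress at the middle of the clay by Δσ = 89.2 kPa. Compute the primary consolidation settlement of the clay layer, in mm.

Mid-depth of clay below the ground surface: z = 2.7 + 3.1/2 = 4.25 m.
Total vertical stress at mid-clay: σ_v = 19.9×2.7 + 17.2×1.55 = 80.39 kPa.
Pore pressure: u = 9.81×(4.25 − 2.4) = 18.149 kPa.
Initial effective stress: σ'_0 = σ_v − u = 80.39 − 18.149 = 62.241 kPa.
Final effective stress: σ'_f = 62.241 + 89.2 = 151.44 kPa.
σ'_f = 151.44 > σ'_p = 74.1 kPa, so the stress path crosses the preconsolidation pressure — recompression up to σ'_p, then virgin compression beyond:
S_c = H/(1+e₀)·[C_r·log₁₀(σ'_p/σ'_0) + C_c·log₁₀(σ'_f/σ'_p)]
    = 3.1/1.92 × [0.071×log₁₀(74.1/62.241) + 0.24×log₁₀(151.44/74.1)]
    = 1.6146 × [0.0053777 + 0.074501] = 0.129 m

S_c ≈ 129 mm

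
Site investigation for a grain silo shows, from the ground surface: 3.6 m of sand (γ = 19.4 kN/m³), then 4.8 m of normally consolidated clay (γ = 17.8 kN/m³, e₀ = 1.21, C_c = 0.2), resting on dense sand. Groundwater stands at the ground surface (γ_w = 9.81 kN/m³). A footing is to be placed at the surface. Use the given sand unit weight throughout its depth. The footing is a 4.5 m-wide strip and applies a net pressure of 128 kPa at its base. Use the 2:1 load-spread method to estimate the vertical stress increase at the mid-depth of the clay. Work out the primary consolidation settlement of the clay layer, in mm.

Mid-depth of clay below the ground surface: z = 3.6 + 4.8/2 = 6 m.
Total vertical stress at mid-clay: σ_v = 19.4×3.6 + 17.8×2.4 = 112.56 kPa.
Pore pressure: u = 9.81×(6 − 0) = 58.86 kPa.
Initial effective stress: σ'_0 = σ_v − u = 112.56 − 58.86 = 53.7 kPa.
Stress increase at mid-clay by the 2:1 spreading method:
Δσ = qB/(B+z) = 128×4.5/(4.5+6) = 54.857 kPa
Final effective stress: σ'_f = σ'_0 + Δσ = 53.7 + 54.857 = 108.56 kPa.
Normally consolidated clay, so the full stress increment lies on the virgin compression line:
S_c = C_c·H/(1+e₀)·log₁₀(σ'_f/σ'_0) = 0.2×4.8/(1+1.21)×log₁₀(108.56/53.7)
    = 0.43439 × 0.3057 = 0.1328 m

S_c ≈ 133 mm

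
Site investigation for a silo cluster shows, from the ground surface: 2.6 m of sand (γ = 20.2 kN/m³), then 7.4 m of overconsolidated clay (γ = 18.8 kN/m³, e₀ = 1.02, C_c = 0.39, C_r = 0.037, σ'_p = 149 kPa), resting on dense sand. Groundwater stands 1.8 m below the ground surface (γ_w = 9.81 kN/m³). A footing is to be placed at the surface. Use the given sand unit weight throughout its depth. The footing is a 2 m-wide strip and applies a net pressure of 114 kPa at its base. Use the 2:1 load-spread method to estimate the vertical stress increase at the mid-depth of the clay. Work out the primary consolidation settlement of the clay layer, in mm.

S_c ≈ 17.8 mm

Mid-depth of clay below the ground surface: z = 2.6 + 7.4/2 = 6.3 m.
Total vertical stress at mid-clay: σ_v = 20.2×2.6 + 18.8×3.7 = 122.08 kPa.
Pore pressure: u = 9.81×(6.3 − 1.8) = 44.145 kPa.
Initial effective stress: σ'_0 = σ_v − u = 122.08 − 44.145 = 77.935 kPa.
Stress increase at mid-clay by the 2:1 spreading method:
Δσ = qB/(B+z) = 114×2/(2+6.3) = 27.47 kPa
Final effective stress: σ'_f = 77.935 + 27.47 = 105.41 kPa.
σ'_f = 105.41 ≤ σ'_p = 149 kPa, so the clay remains overconsolidated and only the recompression index applies:
S_c = C_r·H/(1+e₀)·log₁₀(σ'_f/σ'_0) = 0.037×7.4/2.02×log₁₀(105.41/77.935)
    = 0.13555 × 0.13115 = 0.01778 m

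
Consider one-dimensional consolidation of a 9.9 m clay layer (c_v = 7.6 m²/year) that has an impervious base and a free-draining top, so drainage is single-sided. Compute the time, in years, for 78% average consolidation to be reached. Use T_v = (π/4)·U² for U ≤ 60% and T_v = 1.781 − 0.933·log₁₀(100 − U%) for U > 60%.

Drainage path length: H_d = H = 9.9 m (single drainage).
U > 60%: T_v = 1.781 − 0.933·log₁₀(100 − 78) = 0.52852.
t = T_v·H_d²/c_v = 0.52852×9.9²/7.6 = 6.816 years.

t ≈ 6.82 years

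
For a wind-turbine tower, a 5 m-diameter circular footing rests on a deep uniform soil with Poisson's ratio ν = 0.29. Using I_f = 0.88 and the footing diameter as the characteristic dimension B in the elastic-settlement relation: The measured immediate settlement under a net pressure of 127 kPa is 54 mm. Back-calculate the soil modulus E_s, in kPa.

E_s ≈ 9480 kPa

S_e = q·B·(1−ν²)/E_s · I_f  ⇒  E_s = q·B·(1−ν²)·I_f / S_e.
E_s = 127 × 5 × 0.9159 × 0.88 / 0.054 = 9478 kPa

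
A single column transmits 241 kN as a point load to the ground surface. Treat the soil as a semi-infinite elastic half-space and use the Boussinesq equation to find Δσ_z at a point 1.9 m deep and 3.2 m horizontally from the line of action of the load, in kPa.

Boussinesq vertical stress below a point load on an elastic half-space:
Δσ_z = 3P/(2πz²) · [1 + (r/z)²]^(−5/2)
r/z = 3.2/1.9 = 1.6842; [1+(r/z)²]^(−5/2) = 0.034685.
Δσ_z = 3×241/(2π×1.9²) × 0.034685 = 31.875 × 0.034685 = 1.106 kPa

Δσ_z ≈ 1.11 kPa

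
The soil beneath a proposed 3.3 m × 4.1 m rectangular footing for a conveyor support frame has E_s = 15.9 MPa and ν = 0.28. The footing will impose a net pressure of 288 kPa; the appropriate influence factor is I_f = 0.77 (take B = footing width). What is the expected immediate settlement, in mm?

Immediate (elastic) settlement: S_e = q·B·(1−ν²)/E_s · I_f.
E_s = 15.9 MPa = 15900 kPa.
S_e = 288 × 3.3 × (1 − 0.28²) / 15900 × 0.77
    = 288 × 3.3 × 0.9216 / 15900 × 0.77
    = 0.04242 m = 42.42 mm

S_e ≈ 42.4 mm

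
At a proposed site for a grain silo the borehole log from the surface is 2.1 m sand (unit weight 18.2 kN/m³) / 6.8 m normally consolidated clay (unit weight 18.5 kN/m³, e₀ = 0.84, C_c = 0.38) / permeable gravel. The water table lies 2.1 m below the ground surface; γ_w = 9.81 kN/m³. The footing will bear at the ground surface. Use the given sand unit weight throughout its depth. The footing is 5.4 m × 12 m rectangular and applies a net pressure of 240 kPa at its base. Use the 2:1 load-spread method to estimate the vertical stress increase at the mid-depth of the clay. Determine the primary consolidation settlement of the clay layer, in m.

S_c ≈ 0.482 m

Mid-depth of clay below the ground surface: z = 2.1 + 6.8/2 = 5.5 m.
Total vertical stress at mid-clay: σ_v = 18.2×2.1 + 18.5×3.4 = 101.12 kPa.
Pore pressure: u = 9.81×(5.5 − 2.1) = 33.354 kPa.
Initial effective stress: σ'_0 = σ_v − u = 101.12 − 33.354 = 67.766 kPa.
Stress increase at mid-clay by the 2:1 spreading method:
Δσ = qBL/((B+z)(L+z)) = 240×5.4×12/((5.4+5.5)(12+5.5)) = 81.531 kPa
Final effective stress: σ'_f = σ'_0 + Δσ = 67.766 + 81.531 = 149.3 kPa.
Normally consolidated clay, so the full stress increment lies on the virgin compression line:
S_c = C_c·H/(1+e₀)·log₁₀(σ'_f/σ'_0) = 0.38×6.8/(1+0.84)×log₁₀(149.3/67.766)
    = 1.4043 × 0.34305 = 0.4817 m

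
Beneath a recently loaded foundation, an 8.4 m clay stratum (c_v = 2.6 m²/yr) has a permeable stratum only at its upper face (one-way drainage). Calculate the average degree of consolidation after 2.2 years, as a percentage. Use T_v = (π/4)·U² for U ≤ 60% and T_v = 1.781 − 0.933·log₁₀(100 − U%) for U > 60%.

U ≈ 32.1 %

Drainage path length: H_d = H = 8.4 m (single drainage).
T_v = c_v·t/H_d² = 2.6×2.2/8.4² = 0.081066.
T_v = 0.081066 corresponds to the U ≤ 60% branch:
U = √(4T_v/π) = 0.3213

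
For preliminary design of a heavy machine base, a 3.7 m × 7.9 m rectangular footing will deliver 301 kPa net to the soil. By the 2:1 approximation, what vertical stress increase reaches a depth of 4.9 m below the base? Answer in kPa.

By the 2:1 method the load spreads at 1 horizontal : 2 vertical, so at depth z the loaded area has grown by z in each plan dimension:
Δσ = qBL/((B+z)(L+z)) = 301×3.7×7.9/((3.7+4.9)(7.9+4.9)) = 79.926 kPa

Δσ_z ≈ 79.9 kPa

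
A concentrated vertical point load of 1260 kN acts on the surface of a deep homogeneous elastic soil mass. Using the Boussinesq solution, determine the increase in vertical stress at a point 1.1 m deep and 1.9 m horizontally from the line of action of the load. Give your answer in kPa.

Δσ_z ≈ 15.7 kPa

Boussinesq vertical stress below a point load on an elastic half-space:
Δσ_z = 3P/(2πz²) · [1 + (r/z)²]^(−5/2)
r/z = 1.9/1.1 = 1.7273; [1+(r/z)²]^(−5/2) = 0.031575.
Δσ_z = 3×1260/(2π×1.1²) × 0.031575 = 497.19 × 0.031575 = 15.7 kPa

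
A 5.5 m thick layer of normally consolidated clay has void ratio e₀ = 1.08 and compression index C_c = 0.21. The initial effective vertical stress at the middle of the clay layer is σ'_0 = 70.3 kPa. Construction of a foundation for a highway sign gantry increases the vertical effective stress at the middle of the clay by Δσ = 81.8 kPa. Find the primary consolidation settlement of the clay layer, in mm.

S_c ≈ 186 mm

Final effective stress: σ'_f = σ'_0 + Δσ = 70.3 + 81.8 = 152.1 kPa.
Normally consolidated clay, so the full stress increment lies on the virgin compression line:
S_c = C_c·H/(1+e₀)·log₁₀(σ'_f/σ'_0) = 0.21×5.5/(1+1.08)×log₁₀(152.1/70.3)
    = 0.55529 × 0.33517 = 0.1861 m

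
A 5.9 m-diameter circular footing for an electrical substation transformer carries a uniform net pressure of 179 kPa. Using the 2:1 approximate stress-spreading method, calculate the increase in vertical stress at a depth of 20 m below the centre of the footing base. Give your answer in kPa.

By the 2:1 method the load spreads at 1 horizontal : 2 vertical, so at depth z the loaded area has grown by z in each plan dimension:
Δσ ≈ qD²/(D+z)² = 179×5.9²/(5.9+20)² = 9.2888 kPa

Δσ_z ≈ 9.29 kPa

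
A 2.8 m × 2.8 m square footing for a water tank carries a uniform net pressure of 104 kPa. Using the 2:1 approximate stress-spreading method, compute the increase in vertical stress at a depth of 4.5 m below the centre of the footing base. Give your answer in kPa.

By the 2:1 method the load spreads at 1 horizontal : 2 vertical, so at depth z the loaded area has grown by z in each plan dimension:
Δσ = qBL/((B+z)(L+z)) = 104×2.8×2.8/((2.8+4.5)(2.8+4.5)) = 15.3 kPa

Δσ_z ≈ 15.3 kPa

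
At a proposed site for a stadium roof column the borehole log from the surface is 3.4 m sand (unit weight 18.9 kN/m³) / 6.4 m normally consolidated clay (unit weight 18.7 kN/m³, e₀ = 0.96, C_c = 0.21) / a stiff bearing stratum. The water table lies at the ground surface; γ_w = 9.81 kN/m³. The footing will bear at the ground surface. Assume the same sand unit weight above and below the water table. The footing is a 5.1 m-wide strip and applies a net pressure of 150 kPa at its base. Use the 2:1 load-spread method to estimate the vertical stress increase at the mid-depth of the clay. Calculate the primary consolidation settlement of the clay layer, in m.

S_c ≈ 0.221 m

Mid-depth of clay below the ground surface: z = 3.4 + 6.4/2 = 6.6 m.
Total vertical stress at mid-clay: σ_v = 18.9×3.4 + 18.7×3.2 = 124.1 kPa.
Pore pressure: u = 9.81×(6.6 − 0) = 64.746 kPa.
Initial effective stress: σ'_0 = σ_v − u = 124.1 − 64.746 = 59.354 kPa.
Stress increase at mid-clay by the 2:1 spreading method:
Δσ = qB/(B+z) = 150×5.1/(5.1+6.6) = 65.385 kPa
Final effective stress: σ'_f = σ'_0 + Δσ = 59.354 + 65.385 = 124.74 kPa.
Normally consolidated clay, so the full stress increment lies on the virgin compression line:
S_c = C_c·H/(1+e₀)·log₁₀(σ'_f/σ'_0) = 0.21×6.4/(1+0.96)×log₁₀(124.74/59.354)
    = 0.68571 × 0.32256 = 0.2212 m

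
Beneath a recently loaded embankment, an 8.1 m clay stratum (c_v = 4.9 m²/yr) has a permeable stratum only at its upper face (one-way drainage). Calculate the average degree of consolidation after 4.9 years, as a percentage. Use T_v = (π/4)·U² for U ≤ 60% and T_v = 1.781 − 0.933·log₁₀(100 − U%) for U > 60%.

Drainage path length: H_d = H = 8.1 m (single drainage).
T_v = c_v·t/H_d² = 4.9×4.9/8.1² = 0.36595.
T_v = 0.36595 corresponds to the U > 60% branch:
U = 1 − 10^((1.781 − T_v)/0.933)/100 = 0.6714

U ≈ 67.1 %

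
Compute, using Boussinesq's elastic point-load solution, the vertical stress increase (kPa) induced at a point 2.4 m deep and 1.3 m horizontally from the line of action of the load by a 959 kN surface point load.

Boussinesq vertical stress below a point load on an elastic half-space:
Δσ_z = 3P/(2πz²) · [1 + (r/z)²]^(−5/2)
r/z = 1.3/2.4 = 0.54167; [1+(r/z)²]^(−5/2) = 0.52561.
Δσ_z = 3×959/(2π×2.4²) × 0.52561 = 79.495 × 0.52561 = 41.78 kPa

Δσ_z ≈ 41.8 kPa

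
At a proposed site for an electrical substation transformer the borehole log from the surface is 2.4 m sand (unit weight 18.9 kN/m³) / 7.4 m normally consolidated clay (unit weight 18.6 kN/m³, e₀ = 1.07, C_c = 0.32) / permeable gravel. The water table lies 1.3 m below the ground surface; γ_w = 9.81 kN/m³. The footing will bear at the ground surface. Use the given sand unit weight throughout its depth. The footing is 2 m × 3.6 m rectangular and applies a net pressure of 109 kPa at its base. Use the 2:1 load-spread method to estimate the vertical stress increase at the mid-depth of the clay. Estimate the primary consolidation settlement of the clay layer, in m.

S_c ≈ 0.069 m

Mid-depth of clay below the ground surface: z = 2.4 + 7.4/2 = 6.1 m.
Total vertical stress at mid-clay: σ_v = 18.9×2.4 + 18.6×3.7 = 114.18 kPa.
Pore pressure: u = 9.81×(6.1 − 1.3) = 47.088 kPa.
Initial effective stress: σ'_0 = σ_v − u = 114.18 − 47.088 = 67.092 kPa.
Stress increase at mid-clay by the 2:1 spreading method:
Δσ = qBL/((B+z)(L+z)) = 109×2×3.6/((2+6.1)(3.6+6.1)) = 9.9885 kPa
Final effective stress: σ'_f = σ'_0 + Δσ = 67.092 + 9.9885 = 77.081 kPa.
Normally consolidated clay, so the full stress increment lies on the virgin compression line:
S_c = C_c·H/(1+e₀)·log₁₀(σ'_f/σ'_0) = 0.32×7.4/(1+1.07)×log₁₀(77.081/67.092)
    = 1.144 × 0.060277 = 0.06896 m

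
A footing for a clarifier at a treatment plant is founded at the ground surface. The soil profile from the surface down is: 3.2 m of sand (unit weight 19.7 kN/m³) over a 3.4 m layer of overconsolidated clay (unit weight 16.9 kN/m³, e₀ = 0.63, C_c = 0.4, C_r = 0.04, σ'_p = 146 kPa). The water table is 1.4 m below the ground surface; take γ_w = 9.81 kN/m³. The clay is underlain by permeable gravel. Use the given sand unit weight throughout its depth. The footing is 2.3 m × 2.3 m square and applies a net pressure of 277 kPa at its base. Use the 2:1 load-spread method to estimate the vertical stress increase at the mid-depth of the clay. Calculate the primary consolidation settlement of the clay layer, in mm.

S_c ≈ 14.5 mm

Mid-depth of clay below the ground surface: z = 3.2 + 3.4/2 = 4.9 m.
Total vertical stress at mid-clay: σ_v = 19.7×3.2 + 16.9×1.7 = 91.77 kPa.
Pore pressure: u = 9.81×(4.9 − 1.4) = 34.335 kPa.
Initial effective stress: σ'_0 = σ_v − u = 91.77 − 34.335 = 57.435 kPa.
Stress increase at mid-clay by the 2:1 spreading method:
Δσ = qBL/((B+z)(L+z)) = 277×2.3×2.3/((2.3+4.9)(2.3+4.9)) = 28.266 kPa
Final effective stress: σ'_f = 57.435 + 28.266 = 85.701 kPa.
σ'_f = 85.701 ≤ σ'_p = 146 kPa, so the clay remains overconsolidated and only the recompression index applies:
S_c = C_r·H/(1+e₀)·log₁₀(σ'_f/σ'_0) = 0.04×3.4/1.63×log₁₀(85.701/57.435)
    = 0.083436 × 0.17381 = 0.0145 m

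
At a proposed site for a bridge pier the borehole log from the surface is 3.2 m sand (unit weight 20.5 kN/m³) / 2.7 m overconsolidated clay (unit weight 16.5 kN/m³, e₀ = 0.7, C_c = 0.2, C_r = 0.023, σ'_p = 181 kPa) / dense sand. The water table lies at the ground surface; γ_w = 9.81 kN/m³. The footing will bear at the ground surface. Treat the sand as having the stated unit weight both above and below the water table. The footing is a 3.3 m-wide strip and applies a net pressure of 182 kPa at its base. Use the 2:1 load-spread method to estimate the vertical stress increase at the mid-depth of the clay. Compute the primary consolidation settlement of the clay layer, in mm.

S_c ≈ 16.2 mm

Mid-depth of clay below the ground surface: z = 3.2 + 2.7/2 = 4.55 m.
Total vertical stress at mid-clay: σ_v = 20.5×3.2 + 16.5×1.35 = 87.875 kPa.
Pore pressure: u = 9.81×(4.55 − 0) = 44.636 kPa.
Initial effective stress: σ'_0 = σ_v − u = 87.875 − 44.636 = 43.239 kPa.
Stress increase at mid-clay by the 2:1 spreading method:
Δσ = qB/(B+z) = 182×3.3/(3.3+4.55) = 76.51 kPa
Final effective stress: σ'_f = 43.239 + 76.51 = 119.75 kPa.
σ'_f = 119.75 ≤ σ'_p = 181 kPa, so the clay remains overconsolidated and only the recompression index applies:
S_c = C_r·H/(1+e₀)·log₁₀(σ'_f/σ'_0) = 0.023×2.7/1.7×log₁₀(119.75/43.239)
    = 0.036529 × 0.4424 = 0.01616 m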